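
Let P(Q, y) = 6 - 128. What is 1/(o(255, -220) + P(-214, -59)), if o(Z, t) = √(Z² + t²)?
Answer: 122/98541 + 5*√4537/98541 ≈ 0.0046558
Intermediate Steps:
P(Q, y) = -122
1/(o(255, -220) + P(-214, -59)) = 1/(√(255² + (-220)²) - 122) = 1/(√(65025 + 48400) - 122) = 1/(√113425 - 122) = 1/(5*√4537 - 122) = 1/(-122 + 5*√4537)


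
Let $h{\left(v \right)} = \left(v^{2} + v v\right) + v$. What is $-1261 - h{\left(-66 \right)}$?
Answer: $-9907$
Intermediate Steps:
$h{\left(v \right)} = v + 2 v^{2}$ ($h{\left(v \right)} = \left(v^{2} + v^{2}\right) + v = 2 v^{2} + v = v + 2 v^{2}$)
$-1261 - h{\left(-66 \right)} = -1261 - - 66 \left(1 + 2 \left(-66\right)\right) = -1261 - - 66 \left(1 - 132\right) = -1261 - \left(-66\right) \left(-131\right) = -1261 - 8646 = -9907$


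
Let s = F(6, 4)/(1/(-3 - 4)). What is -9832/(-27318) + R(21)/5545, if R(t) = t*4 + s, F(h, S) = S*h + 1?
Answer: 26016251/75739155 ≈ 0.34350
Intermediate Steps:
F(h, S) = 1 + S*h
s = -175 (s = (1 + 4*6)/(1/(-3 - 4)) = (1 + 24)/(1/(-7)) = 25/(-⅐) = 25*(-7) = -175)
R(t) = -175 + 4*t (R(t) = t*4 - 175 = 4*t - 175 = -175 + 4*t)
-9832/(-27318) + R(21)/5545 = -9832/(-27318) + (-175 + 4*21)/5545 = -9832*(-1/27318) + (-175 + 84)*(1/5545) = 4916/13659 - 91*1/5545 = 4916/13659 - 91/5545 = 26016251/75739155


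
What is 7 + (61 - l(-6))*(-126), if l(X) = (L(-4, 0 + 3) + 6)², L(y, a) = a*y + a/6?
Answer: -7735/2 ≈ -3867.5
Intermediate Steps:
L(y, a) = a/6 + a*y (L(y, a) = a*y + a/6 = a/6 + a*y)
l(X) = 121/4 (l(X) = ((0 + 3)*(⅙ - 4) + 6)² = (3*(-23/6) + 6)² = (-23/2 + 6)² = (-11/2)² = 121/4)
7 + (61 - l(-6))*(-126) = 7 + (61 - 1*121/4)*(-126) = 7 + (61 - 121/4)*(-126) = 7 + (123/4)*(-126) = 7 - 7749/2 = -7735/2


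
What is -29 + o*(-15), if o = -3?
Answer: 16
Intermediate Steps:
-29 + o*(-15) = -29 - 3*(-15) = -29 + 45 = 16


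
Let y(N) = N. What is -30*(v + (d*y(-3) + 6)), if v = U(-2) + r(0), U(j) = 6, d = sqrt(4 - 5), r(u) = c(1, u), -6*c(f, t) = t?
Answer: -360 + 90*I ≈ -360.0 + 90.0*I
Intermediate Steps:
c(f, t) = -t/6
r(u) = -u/6
d = I (d = sqrt(-1) = I ≈ 1.0*I)
v = 6 (v = 6 - 1/6*0 = 6 + 0 = 6)
-30*(v + (d*y(-3) + 6)) = -30*(6 + (I*(-3) + 6)) = -30*(6 + (-3*I + 6)) = -30*(6 + (6 - 3*I)) = -30*(12 - 3*I) = -360 + 90*I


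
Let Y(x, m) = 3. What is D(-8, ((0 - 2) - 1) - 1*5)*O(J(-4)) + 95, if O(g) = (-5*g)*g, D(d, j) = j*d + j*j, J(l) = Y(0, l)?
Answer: -5665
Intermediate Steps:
J(l) = 3
D(d, j) = j² + d*j (D(d, j) = d*j + j² = j² + d*j)
O(g) = -5*g²
D(-8, ((0 - 2) - 1) - 1*5)*O(J(-4)) + 95 = ((((0 - 2) - 1) - 1*5)*(-8 + (((0 - 2) - 1) - 1*5)))*(-5*3²) + 95 = (((-2 - 1) - 5)*(-8 + ((-2 - 1) - 5)))*(-5*9) + 95 = ((-3 - 5)*(-8 + (-3 - 5)))*(-45) + 95 = -8*(-8 - 8)*(-45) + 95 = -8*(-16)*(-45) + 95 = 128*(-45) + 95 = -5760 + 95 = -5665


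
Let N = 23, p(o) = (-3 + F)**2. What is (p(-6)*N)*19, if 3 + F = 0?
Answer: 15732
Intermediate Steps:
F = -3 (F = -3 + 0 = -3)
p(o) = 36 (p(o) = (-3 - 3)**2 = (-6)**2 = 36)
(p(-6)*N)*19 = (36*23)*19 = 828*19 = 15732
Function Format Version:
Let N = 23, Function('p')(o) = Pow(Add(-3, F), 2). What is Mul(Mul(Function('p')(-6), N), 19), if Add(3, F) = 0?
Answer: 15732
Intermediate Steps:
F = -3 (F = Add(-3, 0) = -3)
Function('p')(o) = 36 (Function('p')(o) = Pow(Add(-3, -3), 2) = Pow(-6, 2) = 36)
Mul(Mul(Function('p')(-6), N), 19) = Mul(Mul(36, 23), 19) = Mul(828, 19) = 15732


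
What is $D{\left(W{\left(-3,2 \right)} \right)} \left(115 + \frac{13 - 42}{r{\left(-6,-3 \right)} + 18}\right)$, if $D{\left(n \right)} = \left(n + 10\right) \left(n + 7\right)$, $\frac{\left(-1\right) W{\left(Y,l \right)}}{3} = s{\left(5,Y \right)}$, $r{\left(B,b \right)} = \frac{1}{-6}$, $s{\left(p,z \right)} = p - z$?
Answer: $\frac{2887178}{107} \approx 26983.0$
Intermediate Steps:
$r{\left(B,b \right)} = - \frac{1}{6}$
$W{\left(Y,l \right)} = -15 + 3 Y$ ($W{\left(Y,l \right)} = - 3 \left(5 - Y\right) = -15 + 3 Y$)
$D{\left(n \right)} = \left(7 + n\right) \left(10 + n\right)$ ($D{\left(n \right)} = \left(10 + n\right) \left(7 + n\right) = \left(7 + n\right) \left(10 + n\right)$)
$D{\left(W{\left(-3,2 \right)} \right)} \left(115 + \frac{13 - 42}{r{\left(-6,-3 \right)} + 18}\right) = \left(70 + \left(-15 + 3 \left(-3\right)\right)^{2} + 17 \left(-15 + 3 \left(-3\right)\right)\right) \left(115 + \frac{13 - 42}{- \frac{1}{6} + 18}\right) = \left(70 + \left(-15 - 9\right)^{2} + 17 \left(-15 - 9\right)\right) \left(115 - \frac{29}{\frac{107}{6}}\right) = \left(70 + \left(-24\right)^{2} + 17 \left(-24\right)\right) \left(115 - \frac{174}{107}\right) = \left(70 + 576 - 408\right) \left(115 - \frac{174}{107}\right) = 238 \cdot \frac{12131}{107} = \frac{2887178}{107}$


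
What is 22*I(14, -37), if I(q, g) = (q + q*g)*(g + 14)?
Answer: 255024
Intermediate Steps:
I(q, g) = (14 + g)*(q + g*q) (I(q, g) = (q + g*q)*(14 + g) = (14 + g)*(q + g*q))
22*I(14, -37) = 22*(14*(14 + (-37)² + 15*(-37))) = 22*(14*(14 + 1369 - 555)) = 22*(14*828) = 22*11592 = 255024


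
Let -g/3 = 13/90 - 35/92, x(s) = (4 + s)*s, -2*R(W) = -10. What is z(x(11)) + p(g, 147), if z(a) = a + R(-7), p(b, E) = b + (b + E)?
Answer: 219707/690 ≈ 318.42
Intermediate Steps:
R(W) = 5 (R(W) = -½*(-10) = 5)
x(s) = s*(4 + s)
g = 977/1380 (g = -3*(13/90 - 35/92) = -3*(-977/4140) = 977/1380 ≈ 0.70797)
p(b, E) = E + 2*b (p(b, E) = b + (E + b) = E + 2*b)
z(a) = 5 + a (z(a) = a + 5 = 5 + a)
z(x(11)) + p(g, 147) = (5 + 11*(4 + 11)) + (147 + 2*(977/1380)) = (5 + 11*15) + (147 + 977/690) = (5 + 165) + 102407/690 = 170 + 102407/690 = 219707/690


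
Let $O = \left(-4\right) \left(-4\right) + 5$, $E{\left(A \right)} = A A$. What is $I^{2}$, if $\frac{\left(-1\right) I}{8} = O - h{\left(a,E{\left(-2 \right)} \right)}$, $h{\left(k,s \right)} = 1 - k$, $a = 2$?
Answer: $30976$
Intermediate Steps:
$E{\left(A \right)} = A^{2}$
$O = 21$ ($O = 16 + 5 = 21$)
$I = -176$ ($I = - 8 \left(21 - \left(1 - 2\right)\right) = - 8 \left(21 - -1\right) = - 8 \left(21 + 1\right) = \left(-8\right) 22 = -176$)
$I^{2} = \left(-176\right)^{2} = 30976$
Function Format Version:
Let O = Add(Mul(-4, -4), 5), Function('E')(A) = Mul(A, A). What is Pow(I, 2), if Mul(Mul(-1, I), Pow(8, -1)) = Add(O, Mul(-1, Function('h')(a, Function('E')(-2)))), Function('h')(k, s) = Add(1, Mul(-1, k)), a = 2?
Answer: 30976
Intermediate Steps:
Function('E')(A) = Pow(A, 2)
O = 21 (O = Add(16, 5) = 21)
I = -176 (I = Mul(-8, Add(21, Mul(-1, Add(1, Mul(-1, 2))))) = Mul(-8, Add(21, Mul(-1, Add(1, -2)))) = Mul(-8, Add(21, Mul(-1, -1))) = Mul(-8, Add(21, 1)) = Mul(-8, 22) = -176)
Pow(I, 2) = Pow(-176, 2) = 30976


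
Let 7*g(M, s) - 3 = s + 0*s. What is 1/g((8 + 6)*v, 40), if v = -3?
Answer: 7/43 ≈ 0.16279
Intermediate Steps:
g(M, s) = 3/7 + s/7 (g(M, s) = 3/7 + (s + 0*s)/7 = 3/7 + (s + 0)/7 = 3/7 + s/7)
1/g((8 + 6)*v, 40) = 1/(3/7 + (⅐)*40) = 1/(3/7 + 40/7) = 1/(43/7) = 7/43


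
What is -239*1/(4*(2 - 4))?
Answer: 239/8 ≈ 29.875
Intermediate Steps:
-239*1/(4*(2 - 4)) = -239/(4*(-2)) = -239/(-8) = -239*(-1/8) = 239/8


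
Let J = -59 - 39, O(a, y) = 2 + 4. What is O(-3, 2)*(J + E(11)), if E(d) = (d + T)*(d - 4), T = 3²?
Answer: 252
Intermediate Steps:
O(a, y) = 6
T = 9
J = -98
E(d) = (-4 + d)*(9 + d) (E(d) = (d + 9)*(d - 4) = (9 + d)*(-4 + d) = (-4 + d)*(9 + d))
O(-3, 2)*(J + E(11)) = 6*(-98 + (-36 + 11² + 5*11)) = 6*(-98 + (-36 + 121 + 55)) = 6*(-98 + 140) = 6*42 = 252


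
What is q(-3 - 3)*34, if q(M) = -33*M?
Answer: 6732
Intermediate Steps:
q(-3 - 3)*34 = -33*(-3 - 3)*34 = -33*(-6)*34 = 198*34 = 6732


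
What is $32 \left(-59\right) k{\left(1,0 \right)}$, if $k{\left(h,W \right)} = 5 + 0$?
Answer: $-9440$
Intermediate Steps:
$k{\left(h,W \right)} = 5$
$32 \left(-59\right) k{\left(1,0 \right)} = 32 \left(-59\right) 5 = \left(-1888\right) 5 = -9440$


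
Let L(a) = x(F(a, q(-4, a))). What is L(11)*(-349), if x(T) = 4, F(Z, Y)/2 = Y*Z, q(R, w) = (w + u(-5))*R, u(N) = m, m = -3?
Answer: -1396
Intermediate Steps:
u(N) = -3
q(R, w) = R*(-3 + w) (q(R, w) = (w - 3)*R = (-3 + w)*R = R*(-3 + w))
F(Z, Y) = 2*Y*Z (F(Z, Y) = 2*(Y*Z) = 2*Y*Z)
L(a) = 4
L(11)*(-349) = 4*(-349) = -1396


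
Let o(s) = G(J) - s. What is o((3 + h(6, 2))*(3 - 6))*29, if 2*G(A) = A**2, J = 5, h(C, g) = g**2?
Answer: 1943/2 ≈ 971.50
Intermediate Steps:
G(A) = A**2/2
o(s) = 25/2 - s (o(s) = (1/2)*5**2 - s = (1/2)*25 - s = 25/2 - s)
o((3 + h(6, 2))*(3 - 6))*29 = (25/2 - (3 + 2**2)*(3 - 6))*29 = (25/2 - (3 + 4)*(-3))*29 = (25/2 - 7*(-3))*29 = (25/2 - 1*(-21))*29 = (25/2 + 21)*29 = (67/2)*29 = 1943/2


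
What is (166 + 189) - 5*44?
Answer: 135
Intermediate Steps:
(166 + 189) - 5*44 = 355 - 220 = 135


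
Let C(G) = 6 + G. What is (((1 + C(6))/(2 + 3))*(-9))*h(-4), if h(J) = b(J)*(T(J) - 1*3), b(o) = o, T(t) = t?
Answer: -3276/5 ≈ -655.20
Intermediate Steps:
h(J) = J*(-3 + J) (h(J) = J*(J - 1*3) = J*(J - 3) = J*(-3 + J))
(((1 + C(6))/(2 + 3))*(-9))*h(-4) = (((1 + (6 + 6))/(2 + 3))*(-9))*(-4*(-3 - 4)) = (((1 + 12)/5)*(-9))*(-4*(-7)) = ((13*(⅕))*(-9))*28 = ((13/5)*(-9))*28 = -117/5*28 = -3276/5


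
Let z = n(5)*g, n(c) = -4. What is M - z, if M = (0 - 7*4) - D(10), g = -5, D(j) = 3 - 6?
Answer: -45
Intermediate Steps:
D(j) = -3
z = 20 (z = -4*(-5) = 20)
M = -25 (M = (0 - 7*4) - 1*(-3) = (0 - 28) + 3 = -28 + 3 = -25)
M - z = -25 - 1*20 = -25 - 20 = -45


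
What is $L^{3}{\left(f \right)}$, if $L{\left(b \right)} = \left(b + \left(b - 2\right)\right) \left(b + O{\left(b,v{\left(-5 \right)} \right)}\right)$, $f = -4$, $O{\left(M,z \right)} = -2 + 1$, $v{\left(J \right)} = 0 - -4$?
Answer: $125000$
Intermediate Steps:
$v{\left(J \right)} = 4$ ($v{\left(J \right)} = 0 + 4 = 4$)
$O{\left(M,z \right)} = -1$
$L{\left(b \right)} = \left(-1 + b\right) \left(-2 + 2 b\right)$ ($L{\left(b \right)} = \left(b + \left(b - 2\right)\right) \left(b - 1\right) = \left(b + \left(-2 + b\right)\right) \left(-1 + b\right) = \left(-2 + 2 b\right) \left(-1 + b\right) = \left(-1 + b\right) \left(-2 + 2 b\right)$)
$L^{3}{\left(f \right)} = \left(2 - -16 + 2 \left(-4\right)^{2}\right)^{3} = \left(2 + 16 + 2 \cdot 16\right)^{3} = \left(2 + 16 + 32\right)^{3} = 50^{3} = 125000$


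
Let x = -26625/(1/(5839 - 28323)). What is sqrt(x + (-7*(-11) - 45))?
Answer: 26*sqrt(885557) ≈ 24467.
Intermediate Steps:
x = 598636500 (x = -26625/(1/(-22484)) = -26625/(-1/22484) = -26625*(-22484) = 598636500)
sqrt(x + (-7*(-11) - 45)) = sqrt(598636500 + (-7*(-11) - 45)) = sqrt(598636500 + (77 - 45)) = sqrt(598636500 + 32) = sqrt(598636532) = 26*sqrt(885557)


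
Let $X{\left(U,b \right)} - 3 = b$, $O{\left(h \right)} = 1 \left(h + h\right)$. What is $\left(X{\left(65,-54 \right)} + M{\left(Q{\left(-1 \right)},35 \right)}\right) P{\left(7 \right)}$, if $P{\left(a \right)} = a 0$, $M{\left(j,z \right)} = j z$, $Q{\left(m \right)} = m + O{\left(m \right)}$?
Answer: $0$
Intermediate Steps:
$O{\left(h \right)} = 2 h$ ($O{\left(h \right)} = 1 \cdot 2 h = 2 h$)
$Q{\left(m \right)} = 3 m$ ($Q{\left(m \right)} = m + 2 m = 3 m$)
$P{\left(a \right)} = 0$
$X{\left(U,b \right)} = 3 + b$
$\left(X{\left(65,-54 \right)} + M{\left(Q{\left(-1 \right)},35 \right)}\right) P{\left(7 \right)} = \left(\left(3 - 54\right) + 3 \left(-1\right) 35\right) 0 = \left(-51 - 105\right) 0 = \left(-156\right) 0 = 0$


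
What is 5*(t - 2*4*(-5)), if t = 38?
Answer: 390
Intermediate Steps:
5*(t - 2*4*(-5)) = 5*(38 - 2*4*(-5)) = 5*(38 - 8*(-5)) = 5*(38 + 40) = 5*78 = 390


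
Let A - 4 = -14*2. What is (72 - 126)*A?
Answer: 1296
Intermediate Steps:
A = -24 (A = 4 - 14*2 = 4 - 28 = -24)
(72 - 126)*A = (72 - 126)*(-24) = -54*(-24) = 1296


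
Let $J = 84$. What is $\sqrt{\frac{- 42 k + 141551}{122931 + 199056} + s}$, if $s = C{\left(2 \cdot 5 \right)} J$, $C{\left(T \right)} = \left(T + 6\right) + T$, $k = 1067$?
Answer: $\frac{\sqrt{226458719977515}}{321987} \approx 46.737$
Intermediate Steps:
$C{\left(T \right)} = 6 + 2 T$ ($C{\left(T \right)} = \left(6 + T\right) + T = 6 + 2 T$)
$s = 2184$ ($s = \left(6 + 2 \cdot 2 \cdot 5\right) 84 = \left(6 + 2 \cdot 10\right) 84 = \left(6 + 20\right) 84 = 26 \cdot 84 = 2184$)
$\sqrt{\frac{- 42 k + 141551}{122931 + 199056} + s} = \sqrt{\frac{\left(-42\right) 1067 + 141551}{122931 + 199056} + 2184} = \sqrt{\frac{-44814 + 141551}{321987} + 2184} = \sqrt{96737 \cdot \frac{1}{321987} + 2184} = \sqrt{\frac{96737}{321987} + 2184} = \sqrt{\frac{703316345}{321987}} = \frac{\sqrt{226458719977515}}{321987}$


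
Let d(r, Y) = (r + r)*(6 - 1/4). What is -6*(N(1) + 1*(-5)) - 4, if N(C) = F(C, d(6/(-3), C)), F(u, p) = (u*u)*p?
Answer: 164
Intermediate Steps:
d(r, Y) = 23*r/2 (d(r, Y) = (2*r)*(6 - 1*¼) = (2*r)*(6 - ¼) = (2*r)*(23/4) = 23*r/2)
F(u, p) = p*u² (F(u, p) = u²*p = p*u²)
N(C) = -23*C² (N(C) = (23*(6/(-3))/2)*C² = (23*(6*(-⅓))/2)*C² = ((23/2)*(-2))*C² = -23*C²)
-6*(N(1) + 1*(-5)) - 4 = -6*(-23*1² + 1*(-5)) - 4 = -6*(-23*1 - 5) - 4 = -6*(-23 - 5) - 4 = -6*(-28) - 4 = 168 - 4 = 164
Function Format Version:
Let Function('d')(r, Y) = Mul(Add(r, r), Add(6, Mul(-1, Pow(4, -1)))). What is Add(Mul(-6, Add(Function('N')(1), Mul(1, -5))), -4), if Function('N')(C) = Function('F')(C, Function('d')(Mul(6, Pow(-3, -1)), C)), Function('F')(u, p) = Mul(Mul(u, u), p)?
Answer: 164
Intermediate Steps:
Function('d')(r, Y) = Mul(Rational(23, 2), r) (Function('d')(r, Y) = Mul(Mul(2, r), Add(6, Mul(-1, Rational(1, 4)))) = Mul(Mul(2, r), Add(6, Rational(-1, 4))) = Mul(Mul(2, r), Rational(23, 4)) = Mul(Rational(23, 2), r))
Function('F')(u, p) = Mul(p, Pow(u, 2)) (Function('F')(u, p) = Mul(Pow(u, 2), p) = Mul(p, Pow(u, 2)))
Function('N')(C) = Mul(-23, Pow(C, 2)) (Function('N')(C) = Mul(Mul(Rational(23, 2), Mul(6, Pow(-3, -1))), Pow(C, 2)) = Mul(Mul(Rational(23, 2), Mul(6, Rational(-1, 3))), Pow(C, 2)) = Mul(Mul(Rational(23, 2), -2), Pow(C, 2)) = Mul(-23, Pow(C, 2)))
Add(Mul(-6, Add(Function('N')(1), Mul(1, -5))), -4) = Add(Mul(-6, Add(Mul(-23, Pow(1, 2)), Mul(1, -5))), -4) = Add(Mul(-6, Add(Mul(-23, 1), -5)), -4) = Add(Mul(-6, Add(-23, -5)), -4) = Add(Mul(-6, -28), -4) = Add(168, -4) = 164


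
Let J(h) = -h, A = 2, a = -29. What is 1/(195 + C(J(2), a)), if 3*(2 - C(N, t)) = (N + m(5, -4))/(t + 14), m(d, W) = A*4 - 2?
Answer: 45/8869 ≈ 0.0050739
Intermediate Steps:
m(d, W) = 6 (m(d, W) = 2*4 - 2 = 8 - 2 = 6)
C(N, t) = 2 - (6 + N)/(3*(14 + t)) (C(N, t) = 2 - (N + 6)/(3*(t + 14)) = 2 - (6 + N)/(3*(14 + t)))
1/(195 + C(J(2), a)) = 1/(195 + (78 - (-1)*2 + 6*(-29))/(3*(14 - 29))) = 1/(195 + (⅓)*(78 - 1*(-2) - 174)/(-15)) = 1/(195 + (⅓)*(-1/15)*(78 + 2 - 174)) = 1/(195 + (⅓)*(-1/15)*(-94)) = 1/(195 + 94/45) = 1/(8869/45) = 45/8869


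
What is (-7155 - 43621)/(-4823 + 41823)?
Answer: -6347/4625 ≈ -1.3723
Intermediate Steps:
(-7155 - 43621)/(-4823 + 41823) = -50776/37000 = -50776*1/37000 = -6347/4625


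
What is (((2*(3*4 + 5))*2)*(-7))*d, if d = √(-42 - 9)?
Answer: -476*I*√51 ≈ -3399.3*I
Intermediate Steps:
d = I*√51 (d = √(-51) = I*√51 ≈ 7.1414*I)
(((2*(3*4 + 5))*2)*(-7))*d = (((2*(3*4 + 5))*2)*(-7))*(I*√51) = (((2*(12 + 5))*2)*(-7))*(I*√51) = (((2*17)*2)*(-7))*(I*√51) = ((34*2)*(-7))*(I*√51) = (68*(-7))*(I*√51) = -476*I*√51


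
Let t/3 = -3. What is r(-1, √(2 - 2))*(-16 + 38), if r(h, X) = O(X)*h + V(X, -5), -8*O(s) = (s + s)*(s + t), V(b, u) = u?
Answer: -110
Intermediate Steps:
t = -9 (t = 3*(-3) = -9)
O(s) = -s*(-9 + s)/4 (O(s) = -(s + s)*(s - 9)/8 = -2*s*(-9 + s)/8 = -s*(-9 + s)/4)
r(h, X) = -5 + X*h*(9 - X)/4 (r(h, X) = (X*(9 - X)/4)*h - 5 = X*h*(9 - X)/4 - 5 = -5 + X*h*(9 - X)/4)
r(-1, √(2 - 2))*(-16 + 38) = (-5 - ¼*√(2 - 2)*(-1)*(-9 + √(2 - 2)))*(-16 + 38) = (-5 - ¼*√0*(-1)*(-9 + √0))*22 = (-5 - ¼*0*(-1)*(-9 + 0))*22 = (-5 - ¼*0*(-1)*(-9))*22 = (-5 + 0)*22 = -5*22 = -110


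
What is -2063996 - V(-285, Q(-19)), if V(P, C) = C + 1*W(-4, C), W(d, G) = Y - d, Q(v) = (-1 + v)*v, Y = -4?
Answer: -2064376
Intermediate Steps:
Q(v) = v*(-1 + v)
W(d, G) = -4 - d
V(P, C) = C (V(P, C) = C + 1*(-4 - 1*(-4)) = C + 1*(-4 + 4) = C + 1*0 = C + 0 = C)
-2063996 - V(-285, Q(-19)) = -2063996 - (-19)*(-1 - 19) = -2063996 - (-19)*(-20) = -2063996 - 1*380 = -2063996 - 380 = -2064376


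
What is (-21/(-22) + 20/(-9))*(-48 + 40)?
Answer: 1004/99 ≈ 10.141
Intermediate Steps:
(-21/(-22) + 20/(-9))*(-48 + 40) = (-21*(-1/22) + 20*(-⅑))*(-8) = (21/22 - 20/9)*(-8) = -251/198*(-8) = 1004/99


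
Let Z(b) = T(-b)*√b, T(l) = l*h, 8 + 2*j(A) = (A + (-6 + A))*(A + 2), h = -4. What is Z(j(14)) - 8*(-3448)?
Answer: 27584 + 1376*√43 ≈ 36607.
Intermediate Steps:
j(A) = -4 + (-6 + 2*A)*(2 + A)/2 (j(A) = -4 + ((A + (-6 + A))*(A + 2))/2 = -4 + ((-6 + 2*A)*(2 + A))/2 = -4 + (-6 + 2*A)*(2 + A)/2)
T(l) = -4*l (T(l) = l*(-4) = -4*l)
Z(b) = 4*b^(3/2) (Z(b) = (-(-4)*b)*√b = (4*b)*√b = 4*b^(3/2))
Z(j(14)) - 8*(-3448) = 4*(-10 + 14² - 1*14)^(3/2) - 8*(-3448) = 4*(-10 + 196 - 14)^(3/2) - 1*(-27584) = 4*172^(3/2) + 27584 = 4*(344*√43) + 27584 = 1376*√43 + 27584 = 27584 + 1376*√43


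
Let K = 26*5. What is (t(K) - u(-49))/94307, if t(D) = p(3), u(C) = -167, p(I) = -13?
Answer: 154/94307 ≈ 0.0016330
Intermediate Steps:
K = 130
t(D) = -13
(t(K) - u(-49))/94307 = (-13 - 1*(-167))/94307 = (-13 + 167)*(1/94307) = 154*(1/94307) = 154/94307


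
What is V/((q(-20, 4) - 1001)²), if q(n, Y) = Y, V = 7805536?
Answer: 7805536/994009 ≈ 7.8526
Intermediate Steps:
V/((q(-20, 4) - 1001)²) = 7805536/((4 - 1001)²) = 7805536/((-997)²) = 7805536/994009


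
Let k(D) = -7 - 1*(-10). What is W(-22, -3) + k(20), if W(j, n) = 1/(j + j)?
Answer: 131/44 ≈ 2.9773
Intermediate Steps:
W(j, n) = 1/(2*j)
k(D) = 3 (k(D) = -7 + 10 = 3)
W(-22, -3) + k(20) = (½)/(-22) + 3 = (½)*(-1/22) + 3 = -1/44 + 3 = 131/44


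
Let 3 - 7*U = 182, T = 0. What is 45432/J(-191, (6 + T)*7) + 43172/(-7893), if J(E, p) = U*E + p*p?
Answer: 501068068/367316541 ≈ 1.3641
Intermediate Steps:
U = -179/7 (U = 3/7 - ⅐*182 = 3/7 - 26 = -179/7 ≈ -25.571)
J(E, p) = p² - 179*E/7 (J(E, p) = -179*E/7 + p*p = -179*E/7 + p² = p² - 179*E/7)
45432/J(-191, (6 + T)*7) + 43172/(-7893) = 45432/(((6 + 0)*7)² - 179/7*(-191)) + 43172/(-7893) = 45432/((6*7)² + 34189/7) + 43172*(-1/7893) = 45432/(42² + 34189/7) - 43172/7893 = 45432/(1764 + 34189/7) - 43172/7893 = 45432/(46537/7) - 43172/7893 = 45432*(7/46537) - 43172/7893 = 318024/46537 - 43172/7893 = 501068068/367316541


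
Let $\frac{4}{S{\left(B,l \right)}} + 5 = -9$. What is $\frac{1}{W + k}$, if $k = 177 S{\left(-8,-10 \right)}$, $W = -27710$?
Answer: $- \frac{7}{194324} \approx -3.6022 \cdot 10^{-5}$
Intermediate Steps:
$S{\left(B,l \right)} = - \frac{2}{7}$ ($S{\left(B,l \right)} = \frac{4}{-5 - 9} = \frac{4}{-14} = 4 \left(- \frac{1}{14}\right) = - \frac{2}{7}$)
$k = - \frac{354}{7}$ ($k = 177 \left(- \frac{2}{7}\right) = - \frac{354}{7} \approx -50.571$)
$\frac{1}{W + k} = \frac{1}{-27710 - \frac{354}{7}} = \frac{1}{- \frac{194324}{7}} = - \frac{7}{194324}$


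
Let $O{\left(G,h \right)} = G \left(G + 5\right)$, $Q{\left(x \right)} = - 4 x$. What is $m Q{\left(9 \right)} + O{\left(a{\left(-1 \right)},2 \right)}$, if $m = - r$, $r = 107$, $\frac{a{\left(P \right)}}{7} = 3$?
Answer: $4398$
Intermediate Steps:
$a{\left(P \right)} = 21$ ($a{\left(P \right)} = 7 \cdot 3 = 21$)
$O{\left(G,h \right)} = G \left(5 + G\right)$
$m = -107$ ($m = \left(-1\right) 107 = -107$)
$m Q{\left(9 \right)} + O{\left(a{\left(-1 \right)},2 \right)} = - 107 \left(\left(-4\right) 9\right) + 21 \left(5 + 21\right) = \left(-107\right) \left(-36\right) + 21 \cdot 26 = 3852 + 546 = 4398$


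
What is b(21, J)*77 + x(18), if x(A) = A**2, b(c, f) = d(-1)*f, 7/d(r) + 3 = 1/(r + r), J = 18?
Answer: -2448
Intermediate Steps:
d(r) = 7/(-3 + 1/(2*r)) (d(r) = 7/(-3 + 1/(r + r)) = 7/(-3 + 1/(2*r)))
b(c, f) = -2*f (b(c, f) = (-14*(-1)/(-1 + 6*(-1)))*f = (-14*(-1)/(-1 - 6))*f = (-14*(-1)/(-7))*f = (-14*(-1)*(-1/7))*f = -2*f)
b(21, J)*77 + x(18) = -2*18*77 + 18**2 = -36*77 + 324 = -2772 + 324 = -2448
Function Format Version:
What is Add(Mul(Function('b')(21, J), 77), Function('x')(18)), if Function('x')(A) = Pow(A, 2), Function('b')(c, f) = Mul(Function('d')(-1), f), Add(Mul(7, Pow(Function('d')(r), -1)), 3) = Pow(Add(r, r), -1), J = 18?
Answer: -2448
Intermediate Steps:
Function('d')(r) = Mul(7, Pow(Add(-3, Mul(Rational(1, 2), Pow(r, -1))), -1)) (Function('d')(r) = Mul(7, Pow(Add(-3, Pow(Add(r, r), -1)), -1)) = Mul(7, Pow(Add(-3, Pow(Mul(2, r), -1)), -1)) = Mul(7, Pow(Add(-3, Mul(Rational(1, 2), Pow(r, -1))), -1)))
Function('b')(c, f) = Mul(-2, f) (Function('b')(c, f) = Mul(Mul(-14, -1, Pow(Add(-1, Mul(6, -1)), -1)), f) = Mul(Mul(-14, -1, Pow(Add(-1, -6), -1)), f) = Mul(Mul(-14, -1, Pow(-7, -1)), f) = Mul(Mul(-14, -1, Rational(-1, 7)), f) = Mul(-2, f))
Add(Mul(Function('b')(21, J), 77), Function('x')(18)) = Add(Mul(Mul(-2, 18), 77), Pow(18, 2)) = Add(Mul(-36, 77), 324) = Add(-2772, 324) = -2448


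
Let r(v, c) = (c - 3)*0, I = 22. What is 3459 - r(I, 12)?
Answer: 3459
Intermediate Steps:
r(v, c) = 0 (r(v, c) = (-3 + c)*0 = 0)
3459 - r(I, 12) = 3459 - 1*0 = 3459 + 0 = 3459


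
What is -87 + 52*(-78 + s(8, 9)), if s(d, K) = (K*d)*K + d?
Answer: 29969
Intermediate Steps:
s(d, K) = d + d*K² (s(d, K) = d*K² + d = d + d*K²)
-87 + 52*(-78 + s(8, 9)) = -87 + 52*(-78 + 8*(1 + 9²)) = -87 + 52*(-78 + 8*(1 + 81)) = -87 + 52*(-78 + 8*82) = -87 + 52*(-78 + 656) = -87 + 52*578 = -87 + 30056 = 29969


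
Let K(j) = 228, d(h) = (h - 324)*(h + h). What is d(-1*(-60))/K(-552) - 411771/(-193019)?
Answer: -501746511/3667361 ≈ -136.81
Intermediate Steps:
d(h) = 2*h*(-324 + h) (d(h) = (-324 + h)*(2*h) = 2*h*(-324 + h))
d(-1*(-60))/K(-552) - 411771/(-193019) = (2*(-1*(-60))*(-324 - 1*(-60)))/228 - 411771/(-193019) = (2*60*(-324 + 60))*(1/228) - 411771*(-1/193019) = (2*60*(-264))*(1/228) + 411771/193019 = -31680*1/228 + 411771/193019 = -2640/19 + 411771/193019 = -501746511/3667361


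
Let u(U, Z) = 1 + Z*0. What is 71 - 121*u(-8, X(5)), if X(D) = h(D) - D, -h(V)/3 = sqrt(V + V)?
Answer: -50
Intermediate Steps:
h(V) = -3*sqrt(2)*sqrt(V) (h(V) = -3*sqrt(V + V) = -3*sqrt(2)*sqrt(V))
X(D) = -D - 3*sqrt(2)*sqrt(D) (X(D) = -3*sqrt(2)*sqrt(D) - D = -D - 3*sqrt(2)*sqrt(D))
u(U, Z) = 1 (u(U, Z) = 1 + 0 = 1)
71 - 121*u(-8, X(5)) = 71 - 121*1 = 71 - 121 = -50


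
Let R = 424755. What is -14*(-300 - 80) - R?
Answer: -419435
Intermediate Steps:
-14*(-300 - 80) - R = -14*(-300 - 80) - 1*424755 = -14*(-380) - 424755 = 5320 - 424755 = -419435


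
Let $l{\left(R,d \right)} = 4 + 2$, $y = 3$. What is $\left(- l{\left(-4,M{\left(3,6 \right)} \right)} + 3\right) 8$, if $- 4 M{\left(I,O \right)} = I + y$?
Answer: $-24$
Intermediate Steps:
$M{\left(I,O \right)} = - \frac{3}{4} - \frac{I}{4}$ ($M{\left(I,O \right)} = - \frac{I + 3}{4} = - \frac{3 + I}{4} = - \frac{3}{4} - \frac{I}{4}$)
$l{\left(R,d \right)} = 6$
$\left(- l{\left(-4,M{\left(3,6 \right)} \right)} + 3\right) 8 = \left(\left(-1\right) 6 + 3\right) 8 = \left(-6 + 3\right) 8 = \left(-3\right) 8 = -24$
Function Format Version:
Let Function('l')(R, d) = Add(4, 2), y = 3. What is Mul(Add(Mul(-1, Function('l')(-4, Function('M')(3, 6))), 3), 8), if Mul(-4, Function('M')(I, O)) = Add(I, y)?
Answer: -24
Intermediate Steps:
Function('M')(I, O) = Add(Rational(-3, 4), Mul(Rational(-1, 4), I)) (Function('M')(I, O) = Mul(Rational(-1, 4), Add(I, 3)) = Mul(Rational(-1, 4), Add(3, I)) = Add(Rational(-3, 4), Mul(Rational(-1, 4), I)))
Function('l')(R, d) = 6
Mul(Add(Mul(-1, Function('l')(-4, Function('M')(3, 6))), 3), 8) = Mul(Add(Mul(-1, 6), 3), 8) = Mul(Add(-6, 3), 8) = Mul(-3, 8) = -24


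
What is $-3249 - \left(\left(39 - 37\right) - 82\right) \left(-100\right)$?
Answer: $-11249$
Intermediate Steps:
$-3249 - \left(\left(39 - 37\right) - 82\right) \left(-100\right) = -3249 - \left(2 - 82\right) \left(-100\right) = -3249 - \left(-80\right) \left(-100\right) = -3249 - 8000 = -11249$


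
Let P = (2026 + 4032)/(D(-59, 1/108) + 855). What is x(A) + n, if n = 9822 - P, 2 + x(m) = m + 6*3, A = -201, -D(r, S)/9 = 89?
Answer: 257170/27 ≈ 9524.8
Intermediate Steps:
D(r, S) = -801 (D(r, S) = -9*89 = -801)
P = 3029/27 (P = (2026 + 4032)/(-801 + 855) = 6058/54 = 6058*(1/54) = 3029/27 ≈ 112.19)
x(m) = 16 + m (x(m) = -2 + (m + 6*3) = -2 + (m + 18) = -2 + (18 + m) = 16 + m)
n = 262165/27 (n = 9822 - 1*3029/27 = 9822 - 3029/27 = 262165/27 ≈ 9709.8)
x(A) + n = (16 - 201) + 262165/27 = -185 + 262165/27 = 257170/27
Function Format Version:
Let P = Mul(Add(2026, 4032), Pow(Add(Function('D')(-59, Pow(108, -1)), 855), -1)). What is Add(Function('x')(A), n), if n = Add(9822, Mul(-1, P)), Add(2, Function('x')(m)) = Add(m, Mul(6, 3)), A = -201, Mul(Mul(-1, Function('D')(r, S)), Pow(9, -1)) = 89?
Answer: Rational(257170, 27) ≈ 9524.8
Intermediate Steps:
Function('D')(r, S) = -801 (Function('D')(r, S) = Mul(-9, 89) = -801)
P = Rational(3029, 27) (P = Mul(Add(2026, 4032), Pow(Add(-801, 855), -1)) = Mul(6058, Pow(54, -1)) = Mul(6058, Rational(1, 54)) = Rational(3029, 27) ≈ 112.19)
Function('x')(m) = Add(16, m) (Function('x')(m) = Add(-2, Add(m, Mul(6, 3))) = Add(-2, Add(m, 18)) = Add(-2, Add(18, m)) = Add(16, m))
n = Rational(262165, 27) (n = Add(9822, Mul(-1, Rational(3029, 27))) = Add(9822, Rational(-3029, 27)) = Rational(262165, 27) ≈ 9709.8)
Add(Function('x')(A), n) = Add(Add(16, -201), Rational(262165, 27)) = Add(-185, Rational(262165, 27)) = Rational(257170, 27)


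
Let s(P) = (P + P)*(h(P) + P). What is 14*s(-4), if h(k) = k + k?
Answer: 1344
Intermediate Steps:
h(k) = 2*k
s(P) = 6*P**2 (s(P) = (P + P)*(2*P + P) = (2*P)*(3*P) = 6*P**2)
14*s(-4) = 14*(6*(-4)**2) = 14*(6*16) = 14*96 = 1344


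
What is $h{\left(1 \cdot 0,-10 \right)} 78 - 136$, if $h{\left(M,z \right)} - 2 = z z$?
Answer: $7820$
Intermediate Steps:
$h{\left(M,z \right)} = 2 + z^{2}$ ($h{\left(M,z \right)} = 2 + z z = 2 + z^{2}$)
$h{\left(1 \cdot 0,-10 \right)} 78 - 136 = \left(2 + \left(-10\right)^{2}\right) 78 - 136 = \left(2 + 100\right) 78 - 136 = 102 \cdot 78 - 136 = 7956 - 136 = 7820$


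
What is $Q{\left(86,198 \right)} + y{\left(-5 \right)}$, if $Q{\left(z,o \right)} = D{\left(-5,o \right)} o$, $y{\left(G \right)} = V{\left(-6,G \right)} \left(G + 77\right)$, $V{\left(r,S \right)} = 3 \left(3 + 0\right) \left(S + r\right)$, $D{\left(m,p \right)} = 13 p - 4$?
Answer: $501732$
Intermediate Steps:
$D{\left(m,p \right)} = -4 + 13 p$
$V{\left(r,S \right)} = 9 S + 9 r$ ($V{\left(r,S \right)} = 3 \cdot 3 \left(S + r\right) = 3 \left(3 S + 3 r\right) = 9 S + 9 r$)
$y{\left(G \right)} = \left(-54 + 9 G\right) \left(77 + G\right)$ ($y{\left(G \right)} = \left(9 G + 9 \left(-6\right)\right) \left(G + 77\right) = \left(9 G - 54\right) \left(77 + G\right) = \left(-54 + 9 G\right) \left(77 + G\right)$)
$Q{\left(z,o \right)} = o \left(-4 + 13 o\right)$ ($Q{\left(z,o \right)} = \left(-4 + 13 o\right) o = o \left(-4 + 13 o\right)$)
$Q{\left(86,198 \right)} + y{\left(-5 \right)} = 198 \left(-4 + 13 \cdot 198\right) + 9 \left(-6 - 5\right) \left(77 - 5\right) = 198 \left(-4 + 2574\right) + 9 \left(-11\right) 72 = 198 \cdot 2570 - 7128 = 508860 - 7128 = 501732$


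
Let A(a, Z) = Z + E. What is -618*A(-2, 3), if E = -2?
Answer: -618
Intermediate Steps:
A(a, Z) = -2 + Z (A(a, Z) = Z - 2 = -2 + Z)
-618*A(-2, 3) = -618*(-2 + 3) = -618*1 = -618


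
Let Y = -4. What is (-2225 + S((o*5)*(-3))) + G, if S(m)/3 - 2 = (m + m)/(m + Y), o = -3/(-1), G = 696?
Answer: -74357/49 ≈ -1517.5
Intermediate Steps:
o = 3 (o = -3*(-1) = 3)
S(m) = 6 + 6*m/(-4 + m) (S(m) = 6 + 3*((m + m)/(m - 4)) = 6 + 3*((2*m)/(-4 + m)) = 6 + 3*(2*m/(-4 + m)) = 6 + 6*m/(-4 + m))
(-2225 + S((o*5)*(-3))) + G = (-2225 + 12*(-2 + (3*5)*(-3))/(-4 + (3*5)*(-3))) + 696 = (-2225 + 12*(-2 + 15*(-3))/(-4 + 15*(-3))) + 696 = (-2225 + 12*(-2 - 45)/(-4 - 45)) + 696 = (-2225 + 12*(-47)/(-49)) + 696 = (-2225 + 12*(-1/49)*(-47)) + 696 = (-2225 + 564/49) + 696 = -108461/49 + 696 = -74357/49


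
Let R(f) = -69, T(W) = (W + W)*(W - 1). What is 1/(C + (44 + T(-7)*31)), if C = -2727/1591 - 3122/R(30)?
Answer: 109779/390761903 ≈ 0.00028094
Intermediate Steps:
T(W) = 2*W*(-1 + W) (T(W) = (2*W)*(-1 + W) = 2*W*(-1 + W))
C = 4778939/109779 (C = -2727/1591 - 3122/(-69) = -2727*1/1591 - 3122*(-1/69) = -2727/1591 + 3122/69 = 4778939/109779 ≈ 43.532)
1/(C + (44 + T(-7)*31)) = 1/(4778939/109779 + (44 + (2*(-7)*(-1 - 7))*31)) = 1/(4778939/109779 + (44 + (2*(-7)*(-8))*31)) = 1/(4778939/109779 + (44 + 112*31)) = 1/(4778939/109779 + (44 + 3472)) = 1/(4778939/109779 + 3516) = 1/(390761903/109779) = 109779/390761903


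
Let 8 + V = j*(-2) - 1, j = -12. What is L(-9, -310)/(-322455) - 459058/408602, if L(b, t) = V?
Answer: -4934389214/4391858597 ≈ -1.1235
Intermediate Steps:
V = 15 (V = -8 + (-12*(-2) - 1) = -8 + (24 - 1) = -8 + 23 = 15)
L(b, t) = 15
L(-9, -310)/(-322455) - 459058/408602 = 15/(-322455) - 459058/408602 = 15*(-1/322455) - 459058*1/408602 = -1/21497 - 229529/204301 = -4934389214/4391858597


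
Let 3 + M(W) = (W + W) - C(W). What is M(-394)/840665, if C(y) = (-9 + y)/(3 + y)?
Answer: -309684/328700015 ≈ -0.00094215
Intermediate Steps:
C(y) = (-9 + y)/(3 + y)
M(W) = -3 + 2*W - (-9 + W)/(3 + W) (M(W) = -3 + ((W + W) - (-9 + W)/(3 + W)) = -3 + (2*W - (-9 + W)/(3 + W)) = -3 + 2*W - (-9 + W)/(3 + W))
M(-394)/840665 = (2*(-394)*(1 - 394)/(3 - 394))/840665 = (2*(-394)*(-393)/(-391))*(1/840665) = (2*(-394)*(-1/391)*(-393))*(1/840665) = -309684/391*1/840665 = -309684/328700015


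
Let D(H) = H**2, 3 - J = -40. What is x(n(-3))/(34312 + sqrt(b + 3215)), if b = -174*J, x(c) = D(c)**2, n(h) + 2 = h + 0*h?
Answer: 21445000/1177317611 - 625*I*sqrt(4267)/1177317611 ≈ 0.018215 - 3.4678e-5*I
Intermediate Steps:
J = 43 (J = 3 - 1*(-40) = 3 + 40 = 43)
n(h) = -2 + h (n(h) = -2 + (h + 0*h) = -2 + (h + 0) = -2 + h)
x(c) = c**4 (x(c) = (c**2)**2 = c**4)
b = -7482 (b = -174*43 = -7482)
x(n(-3))/(34312 + sqrt(b + 3215)) = (-2 - 3)**4/(34312 + sqrt(-7482 + 3215)) = (-5)**4/(34312 + sqrt(-4267)) = 625/(34312 + I*sqrt(4267))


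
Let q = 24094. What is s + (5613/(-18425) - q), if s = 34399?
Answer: 189864012/18425 ≈ 10305.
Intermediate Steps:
s + (5613/(-18425) - q) = 34399 + (5613/(-18425) - 1*24094) = 34399 + (5613*(-1/18425) - 24094) = 34399 + (-5613/18425 - 24094) = 34399 - 443937563/18425 = 189864012/18425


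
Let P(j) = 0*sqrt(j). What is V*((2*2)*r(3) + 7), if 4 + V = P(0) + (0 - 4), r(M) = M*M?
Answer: -344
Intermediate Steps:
P(j) = 0
r(M) = M**2
V = -8 (V = -4 + (0 + (0 - 4)) = -4 + (0 - 4) = -4 - 4 = -8)
V*((2*2)*r(3) + 7) = -8*((2*2)*3**2 + 7) = -8*(4*9 + 7) = -8*(36 + 7) = -8*43 = -344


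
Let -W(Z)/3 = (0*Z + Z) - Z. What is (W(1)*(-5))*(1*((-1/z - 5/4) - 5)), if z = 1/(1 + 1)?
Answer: 0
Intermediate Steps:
W(Z) = 0 (W(Z) = -3*((0*Z + Z) - Z) = -3*((0 + Z) - Z) = -3*(Z - Z) = -3*0 = 0)
z = ½ (z = 1/2 = ½ ≈ 0.50000)
(W(1)*(-5))*(1*((-1/z - 5/4) - 5)) = (0*(-5))*(1*((-1/½ - 5/4) - 5)) = 0*(1*((-1*2 - 5*¼) - 5)) = 0*(1*((-2 - 5/4) - 5)) = 0*(1*(-13/4 - 5)) = 0*(1*(-33/4)) = 0*(-33/4) = 0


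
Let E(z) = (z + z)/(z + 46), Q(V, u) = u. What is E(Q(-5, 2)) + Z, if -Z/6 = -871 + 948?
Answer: -5543/12 ≈ -461.92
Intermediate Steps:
Z = -462 (Z = -6*(-871 + 948) = -6*77 = -462)
E(z) = 2*z/(46 + z) (E(z) = (2*z)/(46 + z) = 2*z/(46 + z))
E(Q(-5, 2)) + Z = 2*2/(46 + 2) - 462 = 2*2/48 - 462 = 2*2*(1/48) - 462 = 1/12 - 462 = -5543/12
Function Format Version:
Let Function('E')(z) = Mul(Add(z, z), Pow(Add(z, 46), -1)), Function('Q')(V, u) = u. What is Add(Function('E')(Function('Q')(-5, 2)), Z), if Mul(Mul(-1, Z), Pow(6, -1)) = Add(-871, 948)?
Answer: Rational(-5543, 12) ≈ -461.92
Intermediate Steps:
Z = -462 (Z = Mul(-6, Add(-871, 948)) = Mul(-6, 77) = -462)
Function('E')(z) = Mul(2, z, Pow(Add(46, z), -1)) (Function('E')(z) = Mul(Mul(2, z), Pow(Add(46, z), -1)) = Mul(2, z, Pow(Add(46, z), -1)))
Add(Function('E')(Function('Q')(-5, 2)), Z) = Add(Mul(2, 2, Pow(Add(46, 2), -1)), -462) = Add(Mul(2, 2, Pow(48, -1)), -462) = Add(Mul(2, 2, Rational(1, 48)), -462) = Add(Rational(1, 12), -462) = Rational(-5543, 12)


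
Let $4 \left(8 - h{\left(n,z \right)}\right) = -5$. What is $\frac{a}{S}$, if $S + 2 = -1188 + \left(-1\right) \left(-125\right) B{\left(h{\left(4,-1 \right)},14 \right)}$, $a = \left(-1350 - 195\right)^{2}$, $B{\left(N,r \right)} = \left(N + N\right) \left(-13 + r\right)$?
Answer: $\frac{954810}{449} \approx 2126.5$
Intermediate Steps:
$h{\left(n,z \right)} = \frac{37}{4}$ ($h{\left(n,z \right)} = 8 - - \frac{5}{4} = 8 + \frac{5}{4} = \frac{37}{4}$)
$B{\left(N,r \right)} = 2 N \left(-13 + r\right)$
$a = 2387025$ ($a = \left(-1545\right)^{2} = 2387025$)
$S = \frac{2245}{2}$ ($S = -2 - \left(1188 - \left(-1\right) \left(-125\right) 2 \cdot \frac{37}{4} \left(-13 + 14\right)\right) = -2 - \left(1188 - 125 \cdot 2 \cdot \frac{37}{4} \cdot 1\right) = -2 + \left(-1188 + 125 \cdot \frac{37}{2}\right) = -2 + \left(-1188 + \frac{4625}{2}\right) = -2 + \frac{2249}{2} = \frac{2245}{2} \approx 1122.5$)
$\frac{a}{S} = \frac{2387025}{\frac{2245}{2}} = 2387025 \cdot \frac{2}{2245} = \frac{954810}{449}$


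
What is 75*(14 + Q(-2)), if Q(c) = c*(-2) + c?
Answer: 1200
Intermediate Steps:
Q(c) = -c (Q(c) = -2*c + c = -c)
75*(14 + Q(-2)) = 75*(14 - 1*(-2)) = 75*(14 + 2) = 75*16 = 1200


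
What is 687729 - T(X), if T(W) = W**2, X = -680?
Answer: 225329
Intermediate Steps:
687729 - T(X) = 687729 - 1*(-680)**2 = 687729 - 1*462400 = 687729 - 462400 = 225329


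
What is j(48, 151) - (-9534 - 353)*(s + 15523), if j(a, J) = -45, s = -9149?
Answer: 63019693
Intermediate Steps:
j(48, 151) - (-9534 - 353)*(s + 15523) = -45 - (-9534 - 353)*(-9149 + 15523) = -45 - (-9887)*6374 = -45 - 1*(-63019738) = -45 + 63019738 = 63019693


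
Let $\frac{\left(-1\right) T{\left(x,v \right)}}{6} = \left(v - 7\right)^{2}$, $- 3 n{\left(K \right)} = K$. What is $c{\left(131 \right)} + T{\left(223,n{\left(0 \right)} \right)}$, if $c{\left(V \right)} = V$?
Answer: $-163$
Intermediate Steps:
$n{\left(K \right)} = - \frac{K}{3}$
$T{\left(x,v \right)} = - 6 \left(-7 + v\right)^{2}$ ($T{\left(x,v \right)} = - 6 \left(v - 7\right)^{2} = - 6 \left(-7 + v\right)^{2}$)
$c{\left(131 \right)} + T{\left(223,n{\left(0 \right)} \right)} = 131 - 6 \left(-7 - 0\right)^{2} = 131 - 6 \left(-7 + 0\right)^{2} = 131 - 6 \left(-7\right)^{2} = 131 - 294 = -163$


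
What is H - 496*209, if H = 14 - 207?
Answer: -103857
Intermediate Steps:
H = -193
H - 496*209 = -193 - 496*209 = -193 - 103664 = -103857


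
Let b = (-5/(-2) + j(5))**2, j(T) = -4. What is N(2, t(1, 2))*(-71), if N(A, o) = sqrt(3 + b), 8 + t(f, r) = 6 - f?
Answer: -71*sqrt(21)/2 ≈ -162.68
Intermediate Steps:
t(f, r) = -2 - f (t(f, r) = -8 + (6 - f) = -2 - f)
b = 9/4 (b = (-5/(-2) - 4)**2 = (-5*(-1/2) - 4)**2 = (5/2 - 4)**2 = (-3/2)**2 = 9/4 ≈ 2.2500)
N(A, o) = sqrt(21)/2 (N(A, o) = sqrt(3 + 9/4) = sqrt(21/4) = sqrt(21)/2)
N(2, t(1, 2))*(-71) = (sqrt(21)/2)*(-71) = -71*sqrt(21)/2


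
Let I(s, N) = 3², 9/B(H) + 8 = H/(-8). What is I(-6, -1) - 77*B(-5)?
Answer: 6075/59 ≈ 102.97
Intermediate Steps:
B(H) = 9/(-8 - H/8) (B(H) = 9/(-8 + H/(-8)) = 9/(-8 + H*(-⅛)) = 9/(-8 - H/8))
I(s, N) = 9
I(-6, -1) - 77*B(-5) = 9 - (-5544)/(64 - 5) = 9 - (-5544)/59 = 9 - 77*(-72/59) = 9 + 5544/59 = 6075/59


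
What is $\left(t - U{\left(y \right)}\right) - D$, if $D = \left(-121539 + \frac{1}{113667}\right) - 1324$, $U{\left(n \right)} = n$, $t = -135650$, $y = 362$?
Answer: $- \frac{1494607384}{113667} \approx -13149.0$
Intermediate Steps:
$D = - \frac{13965468620}{113667}$ ($D = \left(-121539 + \frac{1}{113667}\right) - 1324 = - \frac{13814973512}{113667} - 1324 = - \frac{13965468620}{113667} \approx -1.2286 \cdot 10^{5}$)
$\left(t - U{\left(y \right)}\right) - D = \left(-135650 - 362\right) - - \frac{13965468620}{113667} = \left(-135650 - 362\right) + \frac{13965468620}{113667} = -136012 + \frac{13965468620}{113667} = - \frac{1494607384}{113667}$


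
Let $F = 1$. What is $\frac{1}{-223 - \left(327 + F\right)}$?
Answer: $- \frac{1}{551} \approx -0.0018149$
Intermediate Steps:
$\frac{1}{-223 - \left(327 + F\right)} = \frac{1}{-223 - 328} = \frac{1}{-551} = - \frac{1}{551}$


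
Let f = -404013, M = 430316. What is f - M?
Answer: -834329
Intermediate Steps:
f - M = -404013 - 1*430316 = -404013 - 430316 = -834329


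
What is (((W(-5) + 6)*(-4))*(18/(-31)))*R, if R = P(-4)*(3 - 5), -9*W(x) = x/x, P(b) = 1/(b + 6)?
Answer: -424/31 ≈ -13.677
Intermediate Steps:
P(b) = 1/(6 + b)
W(x) = -⅑ (W(x) = -x/(9*x) = -⅑*1 = -⅑)
R = -1 (R = (3 - 5)/(6 - 4) = -2/2 = (½)*(-2) = -1)
(((W(-5) + 6)*(-4))*(18/(-31)))*R = (((-⅑ + 6)*(-4))*(18/(-31)))*(-1) = (((53/9)*(-4))*(18*(-1/31)))*(-1) = -212/9*(-18/31)*(-1) = (424/31)*(-1) = -424/31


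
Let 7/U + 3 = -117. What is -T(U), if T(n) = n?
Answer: 7/120 ≈ 0.058333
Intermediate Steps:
U = -7/120 (U = 7/(-3 - 117) = 7/(-120) = 7*(-1/120) = -7/120 ≈ -0.058333)
-T(U) = -1*(-7/120) = 7/120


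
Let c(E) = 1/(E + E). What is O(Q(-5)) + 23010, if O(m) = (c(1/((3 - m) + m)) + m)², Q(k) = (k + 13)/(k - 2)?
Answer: 4509985/196 ≈ 23010.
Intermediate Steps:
c(E) = 1/(2*E)
Q(k) = (13 + k)/(-2 + k)
O(m) = (3/2 + m)² (O(m) = (1/(2*(1/((3 - m) + m))) + m)² = (1/(2*(1/3)) + m)² = (1/(2*(⅓)) + m)² = ((½)*3 + m)² = (3/2 + m)²)
O(Q(-5)) + 23010 = (3 + 2*((13 - 5)/(-2 - 5)))²/4 + 23010 = (3 + 2*(8/(-7)))²/4 + 23010 = (3 + 2*(-⅐*8))²/4 + 23010 = (3 + 2*(-8/7))²/4 + 23010 = (3 - 16/7)²/4 + 23010 = (5/7)²/4 + 23010 = (¼)*(25/49) + 23010 = 25/196 + 23010 = 4509985/196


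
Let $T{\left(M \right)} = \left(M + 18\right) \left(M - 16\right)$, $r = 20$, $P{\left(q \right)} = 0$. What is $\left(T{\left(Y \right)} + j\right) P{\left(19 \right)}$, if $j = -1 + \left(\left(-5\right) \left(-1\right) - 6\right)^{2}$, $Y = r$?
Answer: $0$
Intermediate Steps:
$Y = 20$
$T{\left(M \right)} = \left(-16 + M\right) \left(18 + M\right)$ ($T{\left(M \right)} = \left(18 + M\right) \left(-16 + M\right) = \left(-16 + M\right) \left(18 + M\right)$)
$j = 0$ ($j = -1 + \left(5 - 6\right)^{2} = -1 + \left(-1\right)^{2} = -1 + 1 = 0$)
$\left(T{\left(Y \right)} + j\right) P{\left(19 \right)} = \left(\left(-288 + 20^{2} + 2 \cdot 20\right) + 0\right) 0 = \left(\left(-288 + 400 + 40\right) + 0\right) 0 = \left(152 + 0\right) 0 = 152 \cdot 0 = 0$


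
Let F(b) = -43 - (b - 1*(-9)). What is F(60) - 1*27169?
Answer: -27281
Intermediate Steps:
F(b) = -52 - b (F(b) = -43 - (b + 9) = -43 - (9 + b) = -43 + (-9 - b) = -52 - b)
F(60) - 1*27169 = (-52 - 1*60) - 1*27169 = (-52 - 60) - 27169 = -112 - 27169 = -27281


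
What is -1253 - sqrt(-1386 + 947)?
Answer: -1253 - I*sqrt(439) ≈ -1253.0 - 20.952*I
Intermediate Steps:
-1253 - sqrt(-1386 + 947) = -1253 - sqrt(-439) = -1253 - I*sqrt(439)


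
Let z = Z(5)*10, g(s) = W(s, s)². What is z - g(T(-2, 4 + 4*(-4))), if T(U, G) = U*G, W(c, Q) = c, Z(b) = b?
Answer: -526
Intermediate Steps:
T(U, G) = G*U
g(s) = s²
z = 50 (z = 5*10 = 50)
z - g(T(-2, 4 + 4*(-4))) = 50 - ((4 + 4*(-4))*(-2))² = 50 - ((4 - 16)*(-2))² = 50 - (-12*(-2))² = 50 - 1*24² = 50 - 1*576 = 50 - 576 = -526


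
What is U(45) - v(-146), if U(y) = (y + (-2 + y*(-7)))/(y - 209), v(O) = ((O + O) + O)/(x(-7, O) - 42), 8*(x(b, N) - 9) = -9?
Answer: -41700/3731 ≈ -11.177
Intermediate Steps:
x(b, N) = 63/8 (x(b, N) = 9 + (⅛)*(-9) = 9 - 9/8 = 63/8)
v(O) = -8*O/91 (v(O) = ((O + O) + O)/(63/8 - 42) = (2*O + O)/(-273/8) = (3*O)*(-8/273) = -8*O/91)
U(y) = (-2 - 6*y)/(-209 + y) (U(y) = (y + (-2 - 7*y))/(-209 + y) = (-2 - 6*y)/(-209 + y))
U(45) - v(-146) = 2*(-1 - 3*45)/(-209 + 45) - (-8)*(-146)/91 = 2*(-1 - 135)/(-164) - 1*1168/91 = 2*(-1/164)*(-136) - 1168/91 = 68/41 - 1168/91 = -41700/3731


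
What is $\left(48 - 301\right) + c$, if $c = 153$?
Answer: $-100$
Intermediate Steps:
$\left(48 - 301\right) + c = \left(48 - 301\right) + 153 = -253 + 153 = -100$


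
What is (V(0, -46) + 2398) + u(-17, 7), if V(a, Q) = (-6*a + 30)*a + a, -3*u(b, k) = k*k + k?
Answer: 7138/3 ≈ 2379.3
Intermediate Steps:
u(b, k) = -k/3 - k**2/3 (u(b, k) = -(k*k + k)/3 = -(k**2 + k)/3 = -(k + k**2)/3 = -k/3 - k**2/3)
V(a, Q) = a + a*(30 - 6*a) (V(a, Q) = (30 - 6*a)*a + a = a*(30 - 6*a) + a = a + a*(30 - 6*a))
(V(0, -46) + 2398) + u(-17, 7) = (0*(31 - 6*0) + 2398) - 1/3*7*(1 + 7) = (0*(31 + 0) + 2398) - 1/3*7*8 = (0*31 + 2398) - 56/3 = (0 + 2398) - 56/3 = 2398 - 56/3 = 7138/3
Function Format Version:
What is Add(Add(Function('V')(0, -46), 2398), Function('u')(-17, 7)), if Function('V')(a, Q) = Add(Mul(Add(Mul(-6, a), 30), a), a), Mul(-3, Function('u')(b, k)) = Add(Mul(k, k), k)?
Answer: Rational(7138, 3) ≈ 2379.3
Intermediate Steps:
Function('u')(b, k) = Add(Mul(Rational(-1, 3), k), Mul(Rational(-1, 3), Pow(k, 2))) (Function('u')(b, k) = Mul(Rational(-1, 3), Add(Mul(k, k), k)) = Mul(Rational(-1, 3), Add(Pow(k, 2), k)) = Mul(Rational(-1, 3), Add(k, Pow(k, 2))) = Add(Mul(Rational(-1, 3), k), Mul(Rational(-1, 3), Pow(k, 2))))
Function('V')(a, Q) = Add(a, Mul(a, Add(30, Mul(-6, a)))) (Function('V')(a, Q) = Add(Mul(Add(30, Mul(-6, a)), a), a) = Add(Mul(a, Add(30, Mul(-6, a))), a) = Add(a, Mul(a, Add(30, Mul(-6, a)))))
Add(Add(Function('V')(0, -46), 2398), Function('u')(-17, 7)) = Add(Add(Mul(0, Add(31, Mul(-6, 0))), 2398), Mul(Rational(-1, 3), 7, Add(1, 7))) = Add(Add(Mul(0, Add(31, 0)), 2398), Mul(Rational(-1, 3), 7, 8)) = Add(Add(Mul(0, 31), 2398), Rational(-56, 3)) = Add(Add(0, 2398), Rational(-56, 3)) = Add(2398, Rational(-56, 3)) = Rational(7138, 3)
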